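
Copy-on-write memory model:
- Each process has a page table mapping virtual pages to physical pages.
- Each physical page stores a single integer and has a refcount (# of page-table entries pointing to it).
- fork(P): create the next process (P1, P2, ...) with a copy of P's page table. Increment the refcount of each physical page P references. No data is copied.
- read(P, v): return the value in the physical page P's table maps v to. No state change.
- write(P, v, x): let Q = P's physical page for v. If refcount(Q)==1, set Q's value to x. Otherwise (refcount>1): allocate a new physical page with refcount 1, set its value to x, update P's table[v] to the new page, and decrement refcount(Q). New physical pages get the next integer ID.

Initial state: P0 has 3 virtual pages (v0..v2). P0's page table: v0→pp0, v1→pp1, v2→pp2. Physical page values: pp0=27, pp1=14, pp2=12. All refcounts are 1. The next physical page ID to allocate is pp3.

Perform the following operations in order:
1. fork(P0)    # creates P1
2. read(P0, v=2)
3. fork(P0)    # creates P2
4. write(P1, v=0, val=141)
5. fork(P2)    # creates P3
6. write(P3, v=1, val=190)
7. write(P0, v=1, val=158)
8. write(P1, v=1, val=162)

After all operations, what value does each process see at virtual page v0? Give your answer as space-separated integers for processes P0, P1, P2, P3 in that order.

Op 1: fork(P0) -> P1. 3 ppages; refcounts: pp0:2 pp1:2 pp2:2
Op 2: read(P0, v2) -> 12. No state change.
Op 3: fork(P0) -> P2. 3 ppages; refcounts: pp0:3 pp1:3 pp2:3
Op 4: write(P1, v0, 141). refcount(pp0)=3>1 -> COPY to pp3. 4 ppages; refcounts: pp0:2 pp1:3 pp2:3 pp3:1
Op 5: fork(P2) -> P3. 4 ppages; refcounts: pp0:3 pp1:4 pp2:4 pp3:1
Op 6: write(P3, v1, 190). refcount(pp1)=4>1 -> COPY to pp4. 5 ppages; refcounts: pp0:3 pp1:3 pp2:4 pp3:1 pp4:1
Op 7: write(P0, v1, 158). refcount(pp1)=3>1 -> COPY to pp5. 6 ppages; refcounts: pp0:3 pp1:2 pp2:4 pp3:1 pp4:1 pp5:1
Op 8: write(P1, v1, 162). refcount(pp1)=2>1 -> COPY to pp6. 7 ppages; refcounts: pp0:3 pp1:1 pp2:4 pp3:1 pp4:1 pp5:1 pp6:1
P0: v0 -> pp0 = 27
P1: v0 -> pp3 = 141
P2: v0 -> pp0 = 27
P3: v0 -> pp0 = 27

Answer: 27 141 27 27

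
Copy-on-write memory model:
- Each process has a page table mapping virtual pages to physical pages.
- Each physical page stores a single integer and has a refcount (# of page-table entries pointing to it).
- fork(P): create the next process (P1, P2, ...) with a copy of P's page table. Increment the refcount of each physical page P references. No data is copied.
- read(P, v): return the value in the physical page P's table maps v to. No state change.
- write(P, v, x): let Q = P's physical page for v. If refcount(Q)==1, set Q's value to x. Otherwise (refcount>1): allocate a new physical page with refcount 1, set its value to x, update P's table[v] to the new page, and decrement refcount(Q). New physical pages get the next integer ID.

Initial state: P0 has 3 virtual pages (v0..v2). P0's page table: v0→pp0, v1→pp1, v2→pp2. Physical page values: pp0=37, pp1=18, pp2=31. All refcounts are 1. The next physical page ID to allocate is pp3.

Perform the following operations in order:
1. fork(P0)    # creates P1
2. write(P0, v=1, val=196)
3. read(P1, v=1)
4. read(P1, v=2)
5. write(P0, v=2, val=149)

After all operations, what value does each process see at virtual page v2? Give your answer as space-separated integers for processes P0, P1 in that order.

Op 1: fork(P0) -> P1. 3 ppages; refcounts: pp0:2 pp1:2 pp2:2
Op 2: write(P0, v1, 196). refcount(pp1)=2>1 -> COPY to pp3. 4 ppages; refcounts: pp0:2 pp1:1 pp2:2 pp3:1
Op 3: read(P1, v1) -> 18. No state change.
Op 4: read(P1, v2) -> 31. No state change.
Op 5: write(P0, v2, 149). refcount(pp2)=2>1 -> COPY to pp4. 5 ppages; refcounts: pp0:2 pp1:1 pp2:1 pp3:1 pp4:1
P0: v2 -> pp4 = 149
P1: v2 -> pp2 = 31

Answer: 149 31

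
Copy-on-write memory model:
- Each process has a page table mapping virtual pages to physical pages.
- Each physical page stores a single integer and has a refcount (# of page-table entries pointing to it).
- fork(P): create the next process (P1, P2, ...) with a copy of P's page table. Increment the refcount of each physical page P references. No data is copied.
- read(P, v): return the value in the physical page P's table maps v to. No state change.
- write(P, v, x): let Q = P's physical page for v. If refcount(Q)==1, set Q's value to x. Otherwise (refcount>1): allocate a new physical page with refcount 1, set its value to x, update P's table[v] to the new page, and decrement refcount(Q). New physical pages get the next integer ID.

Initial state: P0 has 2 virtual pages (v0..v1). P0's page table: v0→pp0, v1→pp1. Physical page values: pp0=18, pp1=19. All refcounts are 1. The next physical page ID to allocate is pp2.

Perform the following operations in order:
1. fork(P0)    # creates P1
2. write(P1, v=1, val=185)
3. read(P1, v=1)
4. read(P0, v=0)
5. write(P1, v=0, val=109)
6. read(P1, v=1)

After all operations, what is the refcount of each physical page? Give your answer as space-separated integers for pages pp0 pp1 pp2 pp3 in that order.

Answer: 1 1 1 1

Derivation:
Op 1: fork(P0) -> P1. 2 ppages; refcounts: pp0:2 pp1:2
Op 2: write(P1, v1, 185). refcount(pp1)=2>1 -> COPY to pp2. 3 ppages; refcounts: pp0:2 pp1:1 pp2:1
Op 3: read(P1, v1) -> 185. No state change.
Op 4: read(P0, v0) -> 18. No state change.
Op 5: write(P1, v0, 109). refcount(pp0)=2>1 -> COPY to pp3. 4 ppages; refcounts: pp0:1 pp1:1 pp2:1 pp3:1
Op 6: read(P1, v1) -> 185. No state change.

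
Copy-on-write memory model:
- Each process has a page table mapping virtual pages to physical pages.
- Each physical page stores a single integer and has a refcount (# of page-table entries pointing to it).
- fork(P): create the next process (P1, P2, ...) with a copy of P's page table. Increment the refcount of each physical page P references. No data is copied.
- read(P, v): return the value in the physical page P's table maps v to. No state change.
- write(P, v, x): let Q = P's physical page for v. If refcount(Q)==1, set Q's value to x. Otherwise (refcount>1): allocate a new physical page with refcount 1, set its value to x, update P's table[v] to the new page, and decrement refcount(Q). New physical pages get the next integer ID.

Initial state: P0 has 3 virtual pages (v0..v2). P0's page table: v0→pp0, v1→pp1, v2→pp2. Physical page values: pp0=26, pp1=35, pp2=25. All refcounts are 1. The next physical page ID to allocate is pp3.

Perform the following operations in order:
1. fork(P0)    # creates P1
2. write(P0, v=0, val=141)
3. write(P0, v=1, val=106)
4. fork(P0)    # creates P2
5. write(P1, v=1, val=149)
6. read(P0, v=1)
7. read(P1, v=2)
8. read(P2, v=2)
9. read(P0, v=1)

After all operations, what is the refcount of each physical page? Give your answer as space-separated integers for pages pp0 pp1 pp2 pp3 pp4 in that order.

Op 1: fork(P0) -> P1. 3 ppages; refcounts: pp0:2 pp1:2 pp2:2
Op 2: write(P0, v0, 141). refcount(pp0)=2>1 -> COPY to pp3. 4 ppages; refcounts: pp0:1 pp1:2 pp2:2 pp3:1
Op 3: write(P0, v1, 106). refcount(pp1)=2>1 -> COPY to pp4. 5 ppages; refcounts: pp0:1 pp1:1 pp2:2 pp3:1 pp4:1
Op 4: fork(P0) -> P2. 5 ppages; refcounts: pp0:1 pp1:1 pp2:3 pp3:2 pp4:2
Op 5: write(P1, v1, 149). refcount(pp1)=1 -> write in place. 5 ppages; refcounts: pp0:1 pp1:1 pp2:3 pp3:2 pp4:2
Op 6: read(P0, v1) -> 106. No state change.
Op 7: read(P1, v2) -> 25. No state change.
Op 8: read(P2, v2) -> 25. No state change.
Op 9: read(P0, v1) -> 106. No state change.

Answer: 1 1 3 2 2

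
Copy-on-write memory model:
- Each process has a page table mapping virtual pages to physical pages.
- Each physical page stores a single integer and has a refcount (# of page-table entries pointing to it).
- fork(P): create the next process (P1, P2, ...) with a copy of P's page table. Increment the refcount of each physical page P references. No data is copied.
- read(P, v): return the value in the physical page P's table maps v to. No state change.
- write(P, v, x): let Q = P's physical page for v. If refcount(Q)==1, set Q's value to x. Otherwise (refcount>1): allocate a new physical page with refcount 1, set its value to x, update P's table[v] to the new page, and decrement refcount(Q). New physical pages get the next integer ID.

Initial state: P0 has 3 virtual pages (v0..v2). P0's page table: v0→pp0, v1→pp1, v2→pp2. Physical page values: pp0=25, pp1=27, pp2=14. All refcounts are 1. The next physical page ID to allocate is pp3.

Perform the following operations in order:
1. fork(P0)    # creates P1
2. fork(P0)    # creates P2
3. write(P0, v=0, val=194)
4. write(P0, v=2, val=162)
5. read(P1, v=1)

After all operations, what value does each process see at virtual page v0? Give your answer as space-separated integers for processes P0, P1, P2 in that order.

Answer: 194 25 25

Derivation:
Op 1: fork(P0) -> P1. 3 ppages; refcounts: pp0:2 pp1:2 pp2:2
Op 2: fork(P0) -> P2. 3 ppages; refcounts: pp0:3 pp1:3 pp2:3
Op 3: write(P0, v0, 194). refcount(pp0)=3>1 -> COPY to pp3. 4 ppages; refcounts: pp0:2 pp1:3 pp2:3 pp3:1
Op 4: write(P0, v2, 162). refcount(pp2)=3>1 -> COPY to pp4. 5 ppages; refcounts: pp0:2 pp1:3 pp2:2 pp3:1 pp4:1
Op 5: read(P1, v1) -> 27. No state change.
P0: v0 -> pp3 = 194
P1: v0 -> pp0 = 25
P2: v0 -> pp0 = 25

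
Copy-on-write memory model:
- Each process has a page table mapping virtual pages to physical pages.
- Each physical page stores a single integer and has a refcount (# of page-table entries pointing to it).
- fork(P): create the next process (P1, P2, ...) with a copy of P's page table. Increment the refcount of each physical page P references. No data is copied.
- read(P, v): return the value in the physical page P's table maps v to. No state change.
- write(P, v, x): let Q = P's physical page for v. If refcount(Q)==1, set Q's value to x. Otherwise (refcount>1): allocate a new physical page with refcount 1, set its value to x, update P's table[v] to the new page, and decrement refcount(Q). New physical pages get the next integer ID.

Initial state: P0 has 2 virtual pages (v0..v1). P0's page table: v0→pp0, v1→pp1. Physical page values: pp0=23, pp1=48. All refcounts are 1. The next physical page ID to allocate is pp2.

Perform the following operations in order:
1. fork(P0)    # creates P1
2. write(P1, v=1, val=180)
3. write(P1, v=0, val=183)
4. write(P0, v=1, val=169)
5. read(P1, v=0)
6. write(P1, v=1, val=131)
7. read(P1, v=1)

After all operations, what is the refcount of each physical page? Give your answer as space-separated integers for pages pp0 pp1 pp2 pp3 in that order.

Op 1: fork(P0) -> P1. 2 ppages; refcounts: pp0:2 pp1:2
Op 2: write(P1, v1, 180). refcount(pp1)=2>1 -> COPY to pp2. 3 ppages; refcounts: pp0:2 pp1:1 pp2:1
Op 3: write(P1, v0, 183). refcount(pp0)=2>1 -> COPY to pp3. 4 ppages; refcounts: pp0:1 pp1:1 pp2:1 pp3:1
Op 4: write(P0, v1, 169). refcount(pp1)=1 -> write in place. 4 ppages; refcounts: pp0:1 pp1:1 pp2:1 pp3:1
Op 5: read(P1, v0) -> 183. No state change.
Op 6: write(P1, v1, 131). refcount(pp2)=1 -> write in place. 4 ppages; refcounts: pp0:1 pp1:1 pp2:1 pp3:1
Op 7: read(P1, v1) -> 131. No state change.

Answer: 1 1 1 1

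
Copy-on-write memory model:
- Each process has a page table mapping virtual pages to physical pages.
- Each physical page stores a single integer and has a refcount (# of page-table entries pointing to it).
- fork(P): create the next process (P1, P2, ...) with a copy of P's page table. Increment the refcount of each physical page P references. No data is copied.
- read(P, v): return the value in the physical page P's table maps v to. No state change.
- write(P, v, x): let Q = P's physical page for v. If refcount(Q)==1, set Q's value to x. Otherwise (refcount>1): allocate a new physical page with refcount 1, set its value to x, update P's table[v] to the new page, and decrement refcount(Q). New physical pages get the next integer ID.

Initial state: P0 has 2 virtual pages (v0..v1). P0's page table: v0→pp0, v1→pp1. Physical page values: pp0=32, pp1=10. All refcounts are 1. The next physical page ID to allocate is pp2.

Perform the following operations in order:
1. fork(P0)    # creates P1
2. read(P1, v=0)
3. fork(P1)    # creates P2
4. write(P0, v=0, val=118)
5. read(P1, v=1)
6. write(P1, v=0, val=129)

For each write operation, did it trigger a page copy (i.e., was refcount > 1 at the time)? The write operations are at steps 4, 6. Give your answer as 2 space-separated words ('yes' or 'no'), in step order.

Op 1: fork(P0) -> P1. 2 ppages; refcounts: pp0:2 pp1:2
Op 2: read(P1, v0) -> 32. No state change.
Op 3: fork(P1) -> P2. 2 ppages; refcounts: pp0:3 pp1:3
Op 4: write(P0, v0, 118). refcount(pp0)=3>1 -> COPY to pp2. 3 ppages; refcounts: pp0:2 pp1:3 pp2:1
Op 5: read(P1, v1) -> 10. No state change.
Op 6: write(P1, v0, 129). refcount(pp0)=2>1 -> COPY to pp3. 4 ppages; refcounts: pp0:1 pp1:3 pp2:1 pp3:1

yes yes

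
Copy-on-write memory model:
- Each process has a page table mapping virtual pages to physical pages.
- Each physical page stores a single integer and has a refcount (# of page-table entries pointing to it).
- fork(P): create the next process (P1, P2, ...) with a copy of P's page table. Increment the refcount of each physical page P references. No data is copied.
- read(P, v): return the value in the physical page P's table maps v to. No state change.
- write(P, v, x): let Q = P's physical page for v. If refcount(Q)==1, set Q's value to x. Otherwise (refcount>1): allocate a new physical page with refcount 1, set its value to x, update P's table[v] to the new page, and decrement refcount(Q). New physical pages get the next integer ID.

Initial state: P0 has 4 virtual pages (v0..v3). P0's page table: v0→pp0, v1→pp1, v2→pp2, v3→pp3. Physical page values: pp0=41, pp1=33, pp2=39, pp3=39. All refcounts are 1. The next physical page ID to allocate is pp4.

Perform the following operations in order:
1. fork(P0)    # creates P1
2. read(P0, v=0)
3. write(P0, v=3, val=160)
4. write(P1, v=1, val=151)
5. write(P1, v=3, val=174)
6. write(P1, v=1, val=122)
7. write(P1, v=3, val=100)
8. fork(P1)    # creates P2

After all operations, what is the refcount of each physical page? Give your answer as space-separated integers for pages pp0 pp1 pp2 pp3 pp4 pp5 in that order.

Answer: 3 1 3 2 1 2

Derivation:
Op 1: fork(P0) -> P1. 4 ppages; refcounts: pp0:2 pp1:2 pp2:2 pp3:2
Op 2: read(P0, v0) -> 41. No state change.
Op 3: write(P0, v3, 160). refcount(pp3)=2>1 -> COPY to pp4. 5 ppages; refcounts: pp0:2 pp1:2 pp2:2 pp3:1 pp4:1
Op 4: write(P1, v1, 151). refcount(pp1)=2>1 -> COPY to pp5. 6 ppages; refcounts: pp0:2 pp1:1 pp2:2 pp3:1 pp4:1 pp5:1
Op 5: write(P1, v3, 174). refcount(pp3)=1 -> write in place. 6 ppages; refcounts: pp0:2 pp1:1 pp2:2 pp3:1 pp4:1 pp5:1
Op 6: write(P1, v1, 122). refcount(pp5)=1 -> write in place. 6 ppages; refcounts: pp0:2 pp1:1 pp2:2 pp3:1 pp4:1 pp5:1
Op 7: write(P1, v3, 100). refcount(pp3)=1 -> write in place. 6 ppages; refcounts: pp0:2 pp1:1 pp2:2 pp3:1 pp4:1 pp5:1
Op 8: fork(P1) -> P2. 6 ppages; refcounts: pp0:3 pp1:1 pp2:3 pp3:2 pp4:1 pp5:2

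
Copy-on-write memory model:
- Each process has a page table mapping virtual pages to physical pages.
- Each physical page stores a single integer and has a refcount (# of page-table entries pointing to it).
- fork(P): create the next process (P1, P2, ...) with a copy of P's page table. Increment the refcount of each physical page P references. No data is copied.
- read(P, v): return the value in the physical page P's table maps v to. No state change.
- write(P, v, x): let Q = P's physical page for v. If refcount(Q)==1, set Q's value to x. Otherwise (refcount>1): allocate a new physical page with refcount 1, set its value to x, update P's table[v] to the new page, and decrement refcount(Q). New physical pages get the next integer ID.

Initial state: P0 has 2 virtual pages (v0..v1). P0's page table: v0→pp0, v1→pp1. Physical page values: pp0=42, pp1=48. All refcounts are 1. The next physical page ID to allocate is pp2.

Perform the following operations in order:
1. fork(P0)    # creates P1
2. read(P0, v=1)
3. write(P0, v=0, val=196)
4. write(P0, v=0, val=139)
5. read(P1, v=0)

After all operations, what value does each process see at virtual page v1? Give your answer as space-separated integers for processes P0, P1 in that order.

Op 1: fork(P0) -> P1. 2 ppages; refcounts: pp0:2 pp1:2
Op 2: read(P0, v1) -> 48. No state change.
Op 3: write(P0, v0, 196). refcount(pp0)=2>1 -> COPY to pp2. 3 ppages; refcounts: pp0:1 pp1:2 pp2:1
Op 4: write(P0, v0, 139). refcount(pp2)=1 -> write in place. 3 ppages; refcounts: pp0:1 pp1:2 pp2:1
Op 5: read(P1, v0) -> 42. No state change.
P0: v1 -> pp1 = 48
P1: v1 -> pp1 = 48

Answer: 48 48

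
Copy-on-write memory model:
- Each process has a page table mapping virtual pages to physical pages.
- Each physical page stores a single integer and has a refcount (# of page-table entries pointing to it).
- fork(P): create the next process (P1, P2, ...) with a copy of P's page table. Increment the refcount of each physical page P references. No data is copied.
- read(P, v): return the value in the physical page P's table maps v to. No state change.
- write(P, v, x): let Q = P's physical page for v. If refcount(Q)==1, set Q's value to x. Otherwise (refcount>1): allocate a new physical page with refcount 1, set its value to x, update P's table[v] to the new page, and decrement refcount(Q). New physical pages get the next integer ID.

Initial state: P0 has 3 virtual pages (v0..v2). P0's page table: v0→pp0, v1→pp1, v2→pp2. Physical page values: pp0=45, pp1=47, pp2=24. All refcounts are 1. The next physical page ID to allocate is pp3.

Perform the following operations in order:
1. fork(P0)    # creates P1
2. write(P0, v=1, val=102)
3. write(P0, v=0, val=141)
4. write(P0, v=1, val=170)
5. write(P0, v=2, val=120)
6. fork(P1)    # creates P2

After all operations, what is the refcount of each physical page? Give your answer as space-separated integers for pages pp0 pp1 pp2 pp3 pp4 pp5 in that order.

Answer: 2 2 2 1 1 1

Derivation:
Op 1: fork(P0) -> P1. 3 ppages; refcounts: pp0:2 pp1:2 pp2:2
Op 2: write(P0, v1, 102). refcount(pp1)=2>1 -> COPY to pp3. 4 ppages; refcounts: pp0:2 pp1:1 pp2:2 pp3:1
Op 3: write(P0, v0, 141). refcount(pp0)=2>1 -> COPY to pp4. 5 ppages; refcounts: pp0:1 pp1:1 pp2:2 pp3:1 pp4:1
Op 4: write(P0, v1, 170). refcount(pp3)=1 -> write in place. 5 ppages; refcounts: pp0:1 pp1:1 pp2:2 pp3:1 pp4:1
Op 5: write(P0, v2, 120). refcount(pp2)=2>1 -> COPY to pp5. 6 ppages; refcounts: pp0:1 pp1:1 pp2:1 pp3:1 pp4:1 pp5:1
Op 6: fork(P1) -> P2. 6 ppages; refcounts: pp0:2 pp1:2 pp2:2 pp3:1 pp4:1 pp5:1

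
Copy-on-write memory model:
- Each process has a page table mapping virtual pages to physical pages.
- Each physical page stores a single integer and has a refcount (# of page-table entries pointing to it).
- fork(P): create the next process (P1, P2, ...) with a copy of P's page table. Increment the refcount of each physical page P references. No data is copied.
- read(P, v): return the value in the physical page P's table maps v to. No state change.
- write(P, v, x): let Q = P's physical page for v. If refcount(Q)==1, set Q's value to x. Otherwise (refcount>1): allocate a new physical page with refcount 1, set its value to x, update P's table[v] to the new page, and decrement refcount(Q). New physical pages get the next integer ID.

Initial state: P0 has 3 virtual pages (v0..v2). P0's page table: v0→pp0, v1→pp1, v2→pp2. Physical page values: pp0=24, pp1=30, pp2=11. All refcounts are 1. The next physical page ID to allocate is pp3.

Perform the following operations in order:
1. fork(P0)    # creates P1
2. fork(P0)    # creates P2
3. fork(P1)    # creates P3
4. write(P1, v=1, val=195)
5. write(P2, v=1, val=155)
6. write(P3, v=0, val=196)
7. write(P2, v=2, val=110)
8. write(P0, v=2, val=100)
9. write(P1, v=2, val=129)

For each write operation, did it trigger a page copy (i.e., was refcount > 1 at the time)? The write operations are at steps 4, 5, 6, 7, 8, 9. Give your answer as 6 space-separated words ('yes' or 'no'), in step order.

Op 1: fork(P0) -> P1. 3 ppages; refcounts: pp0:2 pp1:2 pp2:2
Op 2: fork(P0) -> P2. 3 ppages; refcounts: pp0:3 pp1:3 pp2:3
Op 3: fork(P1) -> P3. 3 ppages; refcounts: pp0:4 pp1:4 pp2:4
Op 4: write(P1, v1, 195). refcount(pp1)=4>1 -> COPY to pp3. 4 ppages; refcounts: pp0:4 pp1:3 pp2:4 pp3:1
Op 5: write(P2, v1, 155). refcount(pp1)=3>1 -> COPY to pp4. 5 ppages; refcounts: pp0:4 pp1:2 pp2:4 pp3:1 pp4:1
Op 6: write(P3, v0, 196). refcount(pp0)=4>1 -> COPY to pp5. 6 ppages; refcounts: pp0:3 pp1:2 pp2:4 pp3:1 pp4:1 pp5:1
Op 7: write(P2, v2, 110). refcount(pp2)=4>1 -> COPY to pp6. 7 ppages; refcounts: pp0:3 pp1:2 pp2:3 pp3:1 pp4:1 pp5:1 pp6:1
Op 8: write(P0, v2, 100). refcount(pp2)=3>1 -> COPY to pp7. 8 ppages; refcounts: pp0:3 pp1:2 pp2:2 pp3:1 pp4:1 pp5:1 pp6:1 pp7:1
Op 9: write(P1, v2, 129). refcount(pp2)=2>1 -> COPY to pp8. 9 ppages; refcounts: pp0:3 pp1:2 pp2:1 pp3:1 pp4:1 pp5:1 pp6:1 pp7:1 pp8:1

yes yes yes yes yes yes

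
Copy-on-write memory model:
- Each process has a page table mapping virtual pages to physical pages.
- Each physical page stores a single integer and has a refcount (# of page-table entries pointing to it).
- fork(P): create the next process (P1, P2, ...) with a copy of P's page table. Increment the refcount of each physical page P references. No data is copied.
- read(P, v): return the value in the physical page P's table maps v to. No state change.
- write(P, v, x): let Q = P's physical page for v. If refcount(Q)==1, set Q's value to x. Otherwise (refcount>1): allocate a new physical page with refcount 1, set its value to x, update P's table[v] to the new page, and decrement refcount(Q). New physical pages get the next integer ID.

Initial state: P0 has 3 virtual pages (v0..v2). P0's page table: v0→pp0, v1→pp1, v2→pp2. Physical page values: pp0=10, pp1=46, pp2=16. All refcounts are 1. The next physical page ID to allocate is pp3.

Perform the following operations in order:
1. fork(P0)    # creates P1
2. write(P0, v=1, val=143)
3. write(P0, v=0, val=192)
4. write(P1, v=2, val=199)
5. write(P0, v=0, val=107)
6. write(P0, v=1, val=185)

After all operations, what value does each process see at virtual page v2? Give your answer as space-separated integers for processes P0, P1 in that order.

Answer: 16 199

Derivation:
Op 1: fork(P0) -> P1. 3 ppages; refcounts: pp0:2 pp1:2 pp2:2
Op 2: write(P0, v1, 143). refcount(pp1)=2>1 -> COPY to pp3. 4 ppages; refcounts: pp0:2 pp1:1 pp2:2 pp3:1
Op 3: write(P0, v0, 192). refcount(pp0)=2>1 -> COPY to pp4. 5 ppages; refcounts: pp0:1 pp1:1 pp2:2 pp3:1 pp4:1
Op 4: write(P1, v2, 199). refcount(pp2)=2>1 -> COPY to pp5. 6 ppages; refcounts: pp0:1 pp1:1 pp2:1 pp3:1 pp4:1 pp5:1
Op 5: write(P0, v0, 107). refcount(pp4)=1 -> write in place. 6 ppages; refcounts: pp0:1 pp1:1 pp2:1 pp3:1 pp4:1 pp5:1
Op 6: write(P0, v1, 185). refcount(pp3)=1 -> write in place. 6 ppages; refcounts: pp0:1 pp1:1 pp2:1 pp3:1 pp4:1 pp5:1
P0: v2 -> pp2 = 16
P1: v2 -> pp5 = 199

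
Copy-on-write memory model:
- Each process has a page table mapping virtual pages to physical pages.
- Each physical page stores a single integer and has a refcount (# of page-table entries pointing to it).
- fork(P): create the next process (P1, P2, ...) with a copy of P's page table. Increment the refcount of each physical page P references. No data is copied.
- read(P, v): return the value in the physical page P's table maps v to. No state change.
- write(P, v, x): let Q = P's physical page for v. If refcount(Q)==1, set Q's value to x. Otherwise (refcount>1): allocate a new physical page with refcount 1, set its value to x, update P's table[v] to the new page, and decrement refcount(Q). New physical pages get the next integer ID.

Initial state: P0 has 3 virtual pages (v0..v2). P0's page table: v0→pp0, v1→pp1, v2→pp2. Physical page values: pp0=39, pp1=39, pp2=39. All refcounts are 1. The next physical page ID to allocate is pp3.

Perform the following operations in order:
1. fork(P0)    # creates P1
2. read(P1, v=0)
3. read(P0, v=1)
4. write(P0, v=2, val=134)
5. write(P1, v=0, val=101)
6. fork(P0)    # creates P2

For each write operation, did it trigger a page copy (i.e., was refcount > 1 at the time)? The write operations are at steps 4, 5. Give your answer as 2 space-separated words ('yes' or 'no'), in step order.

Op 1: fork(P0) -> P1. 3 ppages; refcounts: pp0:2 pp1:2 pp2:2
Op 2: read(P1, v0) -> 39. No state change.
Op 3: read(P0, v1) -> 39. No state change.
Op 4: write(P0, v2, 134). refcount(pp2)=2>1 -> COPY to pp3. 4 ppages; refcounts: pp0:2 pp1:2 pp2:1 pp3:1
Op 5: write(P1, v0, 101). refcount(pp0)=2>1 -> COPY to pp4. 5 ppages; refcounts: pp0:1 pp1:2 pp2:1 pp3:1 pp4:1
Op 6: fork(P0) -> P2. 5 ppages; refcounts: pp0:2 pp1:3 pp2:1 pp3:2 pp4:1

yes yes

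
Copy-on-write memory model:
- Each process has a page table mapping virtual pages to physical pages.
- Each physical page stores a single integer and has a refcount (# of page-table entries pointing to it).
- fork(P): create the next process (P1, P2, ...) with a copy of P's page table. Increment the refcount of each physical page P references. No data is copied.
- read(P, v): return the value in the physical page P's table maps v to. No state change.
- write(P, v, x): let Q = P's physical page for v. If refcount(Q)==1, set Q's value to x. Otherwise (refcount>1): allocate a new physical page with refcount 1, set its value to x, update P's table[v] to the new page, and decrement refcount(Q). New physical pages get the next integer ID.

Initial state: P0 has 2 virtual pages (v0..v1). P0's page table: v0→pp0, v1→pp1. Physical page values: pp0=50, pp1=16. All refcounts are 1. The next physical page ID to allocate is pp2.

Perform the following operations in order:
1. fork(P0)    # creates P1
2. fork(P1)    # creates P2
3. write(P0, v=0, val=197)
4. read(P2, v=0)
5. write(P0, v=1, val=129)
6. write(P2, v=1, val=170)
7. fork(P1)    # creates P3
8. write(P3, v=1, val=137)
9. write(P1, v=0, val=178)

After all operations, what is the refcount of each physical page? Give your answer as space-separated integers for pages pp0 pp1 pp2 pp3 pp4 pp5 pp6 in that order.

Answer: 2 1 1 1 1 1 1

Derivation:
Op 1: fork(P0) -> P1. 2 ppages; refcounts: pp0:2 pp1:2
Op 2: fork(P1) -> P2. 2 ppages; refcounts: pp0:3 pp1:3
Op 3: write(P0, v0, 197). refcount(pp0)=3>1 -> COPY to pp2. 3 ppages; refcounts: pp0:2 pp1:3 pp2:1
Op 4: read(P2, v0) -> 50. No state change.
Op 5: write(P0, v1, 129). refcount(pp1)=3>1 -> COPY to pp3. 4 ppages; refcounts: pp0:2 pp1:2 pp2:1 pp3:1
Op 6: write(P2, v1, 170). refcount(pp1)=2>1 -> COPY to pp4. 5 ppages; refcounts: pp0:2 pp1:1 pp2:1 pp3:1 pp4:1
Op 7: fork(P1) -> P3. 5 ppages; refcounts: pp0:3 pp1:2 pp2:1 pp3:1 pp4:1
Op 8: write(P3, v1, 137). refcount(pp1)=2>1 -> COPY to pp5. 6 ppages; refcounts: pp0:3 pp1:1 pp2:1 pp3:1 pp4:1 pp5:1
Op 9: write(P1, v0, 178). refcount(pp0)=3>1 -> COPY to pp6. 7 ppages; refcounts: pp0:2 pp1:1 pp2:1 pp3:1 pp4:1 pp5:1 pp6:1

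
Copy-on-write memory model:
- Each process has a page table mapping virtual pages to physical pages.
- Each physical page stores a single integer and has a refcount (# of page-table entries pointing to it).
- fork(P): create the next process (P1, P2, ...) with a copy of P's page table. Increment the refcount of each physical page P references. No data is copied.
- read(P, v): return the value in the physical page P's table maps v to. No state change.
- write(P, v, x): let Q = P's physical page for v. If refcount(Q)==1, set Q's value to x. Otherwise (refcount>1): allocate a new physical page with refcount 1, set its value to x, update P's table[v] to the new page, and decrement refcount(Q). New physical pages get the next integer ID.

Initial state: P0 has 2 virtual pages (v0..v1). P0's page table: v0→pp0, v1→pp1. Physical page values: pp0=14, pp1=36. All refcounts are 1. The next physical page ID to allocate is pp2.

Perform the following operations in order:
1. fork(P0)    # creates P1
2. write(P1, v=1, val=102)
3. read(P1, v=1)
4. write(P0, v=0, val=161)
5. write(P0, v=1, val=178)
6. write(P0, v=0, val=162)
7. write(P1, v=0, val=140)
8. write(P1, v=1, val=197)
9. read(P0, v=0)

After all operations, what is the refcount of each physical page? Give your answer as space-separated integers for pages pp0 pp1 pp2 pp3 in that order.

Op 1: fork(P0) -> P1. 2 ppages; refcounts: pp0:2 pp1:2
Op 2: write(P1, v1, 102). refcount(pp1)=2>1 -> COPY to pp2. 3 ppages; refcounts: pp0:2 pp1:1 pp2:1
Op 3: read(P1, v1) -> 102. No state change.
Op 4: write(P0, v0, 161). refcount(pp0)=2>1 -> COPY to pp3. 4 ppages; refcounts: pp0:1 pp1:1 pp2:1 pp3:1
Op 5: write(P0, v1, 178). refcount(pp1)=1 -> write in place. 4 ppages; refcounts: pp0:1 pp1:1 pp2:1 pp3:1
Op 6: write(P0, v0, 162). refcount(pp3)=1 -> write in place. 4 ppages; refcounts: pp0:1 pp1:1 pp2:1 pp3:1
Op 7: write(P1, v0, 140). refcount(pp0)=1 -> write in place. 4 ppages; refcounts: pp0:1 pp1:1 pp2:1 pp3:1
Op 8: write(P1, v1, 197). refcount(pp2)=1 -> write in place. 4 ppages; refcounts: pp0:1 pp1:1 pp2:1 pp3:1
Op 9: read(P0, v0) -> 162. No state change.

Answer: 1 1 1 1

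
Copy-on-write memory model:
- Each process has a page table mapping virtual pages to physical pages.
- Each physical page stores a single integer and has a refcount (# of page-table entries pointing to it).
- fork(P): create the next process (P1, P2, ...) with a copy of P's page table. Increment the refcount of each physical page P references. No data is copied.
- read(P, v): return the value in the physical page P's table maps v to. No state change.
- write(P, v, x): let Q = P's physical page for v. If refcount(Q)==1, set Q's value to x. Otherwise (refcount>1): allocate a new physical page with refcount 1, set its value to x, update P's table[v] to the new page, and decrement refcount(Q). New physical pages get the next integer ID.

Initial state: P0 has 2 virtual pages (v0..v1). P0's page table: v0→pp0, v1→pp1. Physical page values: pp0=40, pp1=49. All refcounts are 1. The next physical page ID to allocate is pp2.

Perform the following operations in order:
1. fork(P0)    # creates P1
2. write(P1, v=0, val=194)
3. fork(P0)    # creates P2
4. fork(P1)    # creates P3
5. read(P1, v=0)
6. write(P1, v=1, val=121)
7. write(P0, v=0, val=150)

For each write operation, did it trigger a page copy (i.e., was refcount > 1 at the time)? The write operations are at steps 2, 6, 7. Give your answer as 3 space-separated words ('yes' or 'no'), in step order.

Op 1: fork(P0) -> P1. 2 ppages; refcounts: pp0:2 pp1:2
Op 2: write(P1, v0, 194). refcount(pp0)=2>1 -> COPY to pp2. 3 ppages; refcounts: pp0:1 pp1:2 pp2:1
Op 3: fork(P0) -> P2. 3 ppages; refcounts: pp0:2 pp1:3 pp2:1
Op 4: fork(P1) -> P3. 3 ppages; refcounts: pp0:2 pp1:4 pp2:2
Op 5: read(P1, v0) -> 194. No state change.
Op 6: write(P1, v1, 121). refcount(pp1)=4>1 -> COPY to pp3. 4 ppages; refcounts: pp0:2 pp1:3 pp2:2 pp3:1
Op 7: write(P0, v0, 150). refcount(pp0)=2>1 -> COPY to pp4. 5 ppages; refcounts: pp0:1 pp1:3 pp2:2 pp3:1 pp4:1

yes yes yes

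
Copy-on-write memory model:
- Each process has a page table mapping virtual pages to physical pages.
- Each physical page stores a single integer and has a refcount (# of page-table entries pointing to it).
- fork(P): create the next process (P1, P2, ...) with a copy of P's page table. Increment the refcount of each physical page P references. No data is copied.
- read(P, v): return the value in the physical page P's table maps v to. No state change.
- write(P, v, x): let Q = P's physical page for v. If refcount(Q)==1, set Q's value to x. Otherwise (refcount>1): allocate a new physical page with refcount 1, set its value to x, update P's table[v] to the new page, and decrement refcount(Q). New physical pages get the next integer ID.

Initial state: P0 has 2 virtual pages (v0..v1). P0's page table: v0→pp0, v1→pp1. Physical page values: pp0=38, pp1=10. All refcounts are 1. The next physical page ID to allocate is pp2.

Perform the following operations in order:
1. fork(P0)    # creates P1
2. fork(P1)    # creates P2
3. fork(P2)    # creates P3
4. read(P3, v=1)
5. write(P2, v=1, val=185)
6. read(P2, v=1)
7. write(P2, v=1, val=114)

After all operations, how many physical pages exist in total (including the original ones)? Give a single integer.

Answer: 3

Derivation:
Op 1: fork(P0) -> P1. 2 ppages; refcounts: pp0:2 pp1:2
Op 2: fork(P1) -> P2. 2 ppages; refcounts: pp0:3 pp1:3
Op 3: fork(P2) -> P3. 2 ppages; refcounts: pp0:4 pp1:4
Op 4: read(P3, v1) -> 10. No state change.
Op 5: write(P2, v1, 185). refcount(pp1)=4>1 -> COPY to pp2. 3 ppages; refcounts: pp0:4 pp1:3 pp2:1
Op 6: read(P2, v1) -> 185. No state change.
Op 7: write(P2, v1, 114). refcount(pp2)=1 -> write in place. 3 ppages; refcounts: pp0:4 pp1:3 pp2:1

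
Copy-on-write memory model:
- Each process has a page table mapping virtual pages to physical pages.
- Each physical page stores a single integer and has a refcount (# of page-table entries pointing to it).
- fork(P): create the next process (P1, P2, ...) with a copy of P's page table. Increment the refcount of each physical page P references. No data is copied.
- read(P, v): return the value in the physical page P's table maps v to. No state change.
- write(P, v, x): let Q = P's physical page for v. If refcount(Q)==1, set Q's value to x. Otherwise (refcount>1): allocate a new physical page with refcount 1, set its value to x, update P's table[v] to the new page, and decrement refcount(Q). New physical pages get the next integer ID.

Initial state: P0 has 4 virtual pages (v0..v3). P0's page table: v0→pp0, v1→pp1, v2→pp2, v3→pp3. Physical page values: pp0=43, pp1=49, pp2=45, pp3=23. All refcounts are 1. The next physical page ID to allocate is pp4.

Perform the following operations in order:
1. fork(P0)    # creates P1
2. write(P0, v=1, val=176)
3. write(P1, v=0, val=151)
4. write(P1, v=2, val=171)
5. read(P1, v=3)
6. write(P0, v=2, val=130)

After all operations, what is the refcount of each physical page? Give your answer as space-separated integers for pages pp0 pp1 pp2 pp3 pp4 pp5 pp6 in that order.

Op 1: fork(P0) -> P1. 4 ppages; refcounts: pp0:2 pp1:2 pp2:2 pp3:2
Op 2: write(P0, v1, 176). refcount(pp1)=2>1 -> COPY to pp4. 5 ppages; refcounts: pp0:2 pp1:1 pp2:2 pp3:2 pp4:1
Op 3: write(P1, v0, 151). refcount(pp0)=2>1 -> COPY to pp5. 6 ppages; refcounts: pp0:1 pp1:1 pp2:2 pp3:2 pp4:1 pp5:1
Op 4: write(P1, v2, 171). refcount(pp2)=2>1 -> COPY to pp6. 7 ppages; refcounts: pp0:1 pp1:1 pp2:1 pp3:2 pp4:1 pp5:1 pp6:1
Op 5: read(P1, v3) -> 23. No state change.
Op 6: write(P0, v2, 130). refcount(pp2)=1 -> write in place. 7 ppages; refcounts: pp0:1 pp1:1 pp2:1 pp3:2 pp4:1 pp5:1 pp6:1

Answer: 1 1 1 2 1 1 1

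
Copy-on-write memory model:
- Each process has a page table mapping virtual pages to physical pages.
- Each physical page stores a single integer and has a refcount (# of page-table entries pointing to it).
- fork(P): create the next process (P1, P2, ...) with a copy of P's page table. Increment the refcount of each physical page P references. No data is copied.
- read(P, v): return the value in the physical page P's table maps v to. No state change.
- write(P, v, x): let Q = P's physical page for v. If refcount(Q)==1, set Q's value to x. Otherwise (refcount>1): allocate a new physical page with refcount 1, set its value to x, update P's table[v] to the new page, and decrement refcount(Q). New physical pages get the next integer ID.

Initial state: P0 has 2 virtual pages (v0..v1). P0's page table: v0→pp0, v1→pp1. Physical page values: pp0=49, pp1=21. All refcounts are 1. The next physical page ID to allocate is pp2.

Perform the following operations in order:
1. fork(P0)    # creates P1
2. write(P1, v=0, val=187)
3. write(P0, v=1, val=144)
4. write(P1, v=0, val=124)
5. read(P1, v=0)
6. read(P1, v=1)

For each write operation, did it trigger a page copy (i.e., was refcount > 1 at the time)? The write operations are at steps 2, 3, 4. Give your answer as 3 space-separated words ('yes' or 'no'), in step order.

Op 1: fork(P0) -> P1. 2 ppages; refcounts: pp0:2 pp1:2
Op 2: write(P1, v0, 187). refcount(pp0)=2>1 -> COPY to pp2. 3 ppages; refcounts: pp0:1 pp1:2 pp2:1
Op 3: write(P0, v1, 144). refcount(pp1)=2>1 -> COPY to pp3. 4 ppages; refcounts: pp0:1 pp1:1 pp2:1 pp3:1
Op 4: write(P1, v0, 124). refcount(pp2)=1 -> write in place. 4 ppages; refcounts: pp0:1 pp1:1 pp2:1 pp3:1
Op 5: read(P1, v0) -> 124. No state change.
Op 6: read(P1, v1) -> 21. No state change.

yes yes no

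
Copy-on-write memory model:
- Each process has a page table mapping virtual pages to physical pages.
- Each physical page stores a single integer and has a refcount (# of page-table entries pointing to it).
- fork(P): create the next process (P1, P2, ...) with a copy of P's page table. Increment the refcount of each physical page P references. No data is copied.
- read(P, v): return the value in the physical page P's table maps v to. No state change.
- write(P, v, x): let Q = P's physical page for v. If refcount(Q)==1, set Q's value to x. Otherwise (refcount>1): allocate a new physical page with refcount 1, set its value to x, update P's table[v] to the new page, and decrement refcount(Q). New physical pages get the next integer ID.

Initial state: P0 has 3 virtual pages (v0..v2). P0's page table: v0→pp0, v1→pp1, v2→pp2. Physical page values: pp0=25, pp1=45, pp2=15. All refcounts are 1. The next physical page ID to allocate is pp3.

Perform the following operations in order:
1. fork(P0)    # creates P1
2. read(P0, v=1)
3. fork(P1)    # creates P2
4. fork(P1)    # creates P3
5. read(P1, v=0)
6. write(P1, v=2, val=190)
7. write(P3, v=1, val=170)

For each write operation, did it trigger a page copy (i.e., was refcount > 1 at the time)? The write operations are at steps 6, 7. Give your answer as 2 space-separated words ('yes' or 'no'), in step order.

Op 1: fork(P0) -> P1. 3 ppages; refcounts: pp0:2 pp1:2 pp2:2
Op 2: read(P0, v1) -> 45. No state change.
Op 3: fork(P1) -> P2. 3 ppages; refcounts: pp0:3 pp1:3 pp2:3
Op 4: fork(P1) -> P3. 3 ppages; refcounts: pp0:4 pp1:4 pp2:4
Op 5: read(P1, v0) -> 25. No state change.
Op 6: write(P1, v2, 190). refcount(pp2)=4>1 -> COPY to pp3. 4 ppages; refcounts: pp0:4 pp1:4 pp2:3 pp3:1
Op 7: write(P3, v1, 170). refcount(pp1)=4>1 -> COPY to pp4. 5 ppages; refcounts: pp0:4 pp1:3 pp2:3 pp3:1 pp4:1

yes yes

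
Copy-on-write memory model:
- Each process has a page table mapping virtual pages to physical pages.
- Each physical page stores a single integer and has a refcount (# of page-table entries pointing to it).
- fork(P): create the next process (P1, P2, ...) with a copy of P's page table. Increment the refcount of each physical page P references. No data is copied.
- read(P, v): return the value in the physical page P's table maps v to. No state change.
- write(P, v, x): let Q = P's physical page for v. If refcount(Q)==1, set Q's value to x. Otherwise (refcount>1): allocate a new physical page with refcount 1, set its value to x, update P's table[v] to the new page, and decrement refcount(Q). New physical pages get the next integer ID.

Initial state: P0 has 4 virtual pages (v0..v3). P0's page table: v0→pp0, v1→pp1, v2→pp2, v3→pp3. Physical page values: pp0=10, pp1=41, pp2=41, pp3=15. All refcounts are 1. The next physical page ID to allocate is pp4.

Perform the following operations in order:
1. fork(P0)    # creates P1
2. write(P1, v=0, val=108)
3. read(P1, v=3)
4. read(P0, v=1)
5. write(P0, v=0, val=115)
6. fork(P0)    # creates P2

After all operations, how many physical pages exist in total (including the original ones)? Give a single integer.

Answer: 5

Derivation:
Op 1: fork(P0) -> P1. 4 ppages; refcounts: pp0:2 pp1:2 pp2:2 pp3:2
Op 2: write(P1, v0, 108). refcount(pp0)=2>1 -> COPY to pp4. 5 ppages; refcounts: pp0:1 pp1:2 pp2:2 pp3:2 pp4:1
Op 3: read(P1, v3) -> 15. No state change.
Op 4: read(P0, v1) -> 41. No state change.
Op 5: write(P0, v0, 115). refcount(pp0)=1 -> write in place. 5 ppages; refcounts: pp0:1 pp1:2 pp2:2 pp3:2 pp4:1
Op 6: fork(P0) -> P2. 5 ppages; refcounts: pp0:2 pp1:3 pp2:3 pp3:3 pp4:1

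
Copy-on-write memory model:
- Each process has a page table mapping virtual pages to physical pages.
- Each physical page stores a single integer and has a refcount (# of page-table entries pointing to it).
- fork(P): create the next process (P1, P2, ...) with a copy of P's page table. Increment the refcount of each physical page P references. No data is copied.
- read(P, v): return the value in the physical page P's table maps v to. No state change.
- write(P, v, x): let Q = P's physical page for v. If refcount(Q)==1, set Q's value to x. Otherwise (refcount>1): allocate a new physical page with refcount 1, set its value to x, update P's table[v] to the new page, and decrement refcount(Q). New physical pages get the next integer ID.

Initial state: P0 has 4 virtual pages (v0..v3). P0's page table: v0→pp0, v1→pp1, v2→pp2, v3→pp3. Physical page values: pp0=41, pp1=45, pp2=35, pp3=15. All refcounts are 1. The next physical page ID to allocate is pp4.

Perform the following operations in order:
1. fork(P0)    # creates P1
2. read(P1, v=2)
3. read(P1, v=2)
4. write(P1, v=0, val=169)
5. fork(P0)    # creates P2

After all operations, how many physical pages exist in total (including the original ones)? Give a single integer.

Op 1: fork(P0) -> P1. 4 ppages; refcounts: pp0:2 pp1:2 pp2:2 pp3:2
Op 2: read(P1, v2) -> 35. No state change.
Op 3: read(P1, v2) -> 35. No state change.
Op 4: write(P1, v0, 169). refcount(pp0)=2>1 -> COPY to pp4. 5 ppages; refcounts: pp0:1 pp1:2 pp2:2 pp3:2 pp4:1
Op 5: fork(P0) -> P2. 5 ppages; refcounts: pp0:2 pp1:3 pp2:3 pp3:3 pp4:1

Answer: 5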